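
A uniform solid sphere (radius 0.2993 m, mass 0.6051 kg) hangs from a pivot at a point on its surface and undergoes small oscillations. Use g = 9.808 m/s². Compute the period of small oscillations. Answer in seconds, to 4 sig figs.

1.299 s

I_cm = (2/5)mr² = 0.021682 kg·m². The pivot is at distance d = 0.2993 m from the centre of mass.
By the parallel-axis theorem, I = I_cm + md² = 0.021682 + 0.054205 = 0.075887 kg·m².
T = 2π√(I/(mgd)) = 2π√(0.075887/(0.6051 × 9.808 × 0.2993)) = 1.299 s.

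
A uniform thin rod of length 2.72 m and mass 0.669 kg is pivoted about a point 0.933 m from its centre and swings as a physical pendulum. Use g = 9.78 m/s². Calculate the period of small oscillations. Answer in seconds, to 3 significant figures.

For a physical pendulum T = 2π√(I/(mgd)), with d = 0.9330 m from pivot to centre of mass.
I_cm = mL²/12 = 0.669 × 2.72²/12 = 0.4125 kg·m²; I = I_cm + md² = 0.4125 + 0.669 × 0.9330² = 0.9948 kg·m².
T = 2π√(0.9948/(0.669 × 9.78 × 0.9330)) = 2.54 s.

2.54 s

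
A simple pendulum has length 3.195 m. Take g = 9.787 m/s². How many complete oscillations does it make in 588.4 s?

T = 2π√(L/g) = 2π√(3.195/9.787) = 3.5900 s.
Number of complete oscillations = ⌊588.4/3.5900⌋ = ⌊163.90⌋ = 163.

163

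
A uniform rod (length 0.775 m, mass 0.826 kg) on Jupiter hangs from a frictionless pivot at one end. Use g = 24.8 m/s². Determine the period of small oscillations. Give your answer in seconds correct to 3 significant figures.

0.907 s

For a physical pendulum T = 2π√(I/(mgd)), with d = 0.3875 m from pivot to centre of mass.
I_cm = mL²/12 = 0.826 × 0.775²/12 = 0.04134 kg·m²; I = I_cm + md² = 0.04134 + 0.826 × 0.3875² = 0.1654 kg·m².
T = 2π√(0.1654/(0.826 × 24.8 × 0.3875)) = 0.907 s.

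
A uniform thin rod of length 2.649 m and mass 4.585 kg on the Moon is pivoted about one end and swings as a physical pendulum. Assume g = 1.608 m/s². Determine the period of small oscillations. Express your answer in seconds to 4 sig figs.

For a physical pendulum T = 2π√(I/(mgd)), with d = 1.3245 m from pivot to centre of mass.
I_cm = mL²/12 = 4.585 × 2.649²/12 = 2.6812 kg·m²; I = I_cm + md² = 2.6812 + 4.585 × 1.3245² = 10.725 kg·m².
T = 2π√(10.725/(4.585 × 1.608 × 1.3245)) = 6.585 s.

6.585 s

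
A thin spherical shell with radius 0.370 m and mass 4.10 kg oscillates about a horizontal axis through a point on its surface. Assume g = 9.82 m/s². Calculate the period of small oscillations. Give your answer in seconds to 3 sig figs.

I_cm = (2/3)mr² = 0.3742 kg·m². The pivot is at distance d = 0.370 m from the centre of mass.
By the parallel-axis theorem, I = I_cm + md² = 0.3742 + 0.5613 = 0.9355 kg·m².
T = 2π√(I/(mgd)) = 2π√(0.9355/(4.10 × 9.82 × 0.370)) = 1.57 s.

1.57 s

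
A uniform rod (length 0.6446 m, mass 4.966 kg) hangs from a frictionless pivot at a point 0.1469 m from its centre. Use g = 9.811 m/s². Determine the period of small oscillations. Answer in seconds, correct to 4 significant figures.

For a physical pendulum T = 2π√(I/(mgd)), with d = 0.14690 m from pivot to centre of mass.
I_cm = mL²/12 = 4.966 × 0.6446²/12 = 0.17195 kg·m²; I = I_cm + md² = 0.17195 + 4.966 × 0.14690² = 0.27912 kg·m².
T = 2π√(0.27912/(4.966 × 9.811 × 0.14690)) = 1.241 s.

1.241 s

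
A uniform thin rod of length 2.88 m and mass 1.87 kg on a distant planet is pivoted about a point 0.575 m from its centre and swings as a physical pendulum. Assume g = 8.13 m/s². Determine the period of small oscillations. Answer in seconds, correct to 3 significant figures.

2.94 s

For a physical pendulum T = 2π√(I/(mgd)), with d = 0.5750 m from pivot to centre of mass.
I_cm = mL²/12 = 1.87 × 2.88²/12 = 1.293 kg·m²; I = I_cm + md² = 1.293 + 1.87 × 0.5750² = 1.911 kg·m².
T = 2π√(1.911/(1.87 × 8.13 × 0.5750)) = 2.94 s.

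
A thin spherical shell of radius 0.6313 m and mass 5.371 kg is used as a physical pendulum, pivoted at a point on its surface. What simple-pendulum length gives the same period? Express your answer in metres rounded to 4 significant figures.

The equivalent simple-pendulum length is L_eq = I/(md), where I is about the pivot and d = 0.63130 m.
I_cm = (2/3)mR² = 1.4270 kg·m², so I = I_cm + md² = 1.4270 + 2.1406 = 3.5676 kg·m².
L_eq = 3.5676/(5.371 × 0.63130) = 1.052 m.

1.052 m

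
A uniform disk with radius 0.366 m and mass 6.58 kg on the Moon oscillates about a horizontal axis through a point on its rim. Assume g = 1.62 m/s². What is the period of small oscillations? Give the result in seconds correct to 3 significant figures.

3.66 s

I_cm = ½mr² = 0.4407 kg·m². The pivot is at distance d = 0.366 m from the centre of mass.
By the parallel-axis theorem, I = I_cm + md² = 0.4407 + 0.8814 = 1.322 kg·m².
T = 2π√(I/(mgd)) = 2π√(1.322/(6.58 × 1.62 × 0.366)) = 3.66 s.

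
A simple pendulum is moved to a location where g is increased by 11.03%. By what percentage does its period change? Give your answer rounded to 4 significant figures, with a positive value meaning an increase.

T ∝ 1/√g, so T'/T = 1/√(1.1103) = 0.94903.
Percentage change in T = (0.94903 − 1) × 100% = -5.097%.

-5.097%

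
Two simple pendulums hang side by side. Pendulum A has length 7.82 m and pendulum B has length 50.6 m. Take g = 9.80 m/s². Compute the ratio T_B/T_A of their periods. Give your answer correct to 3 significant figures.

2.54

T ∝ √L, so T_B/T_A = √(L_B/L_A) = √(50.6/7.82) = 2.54.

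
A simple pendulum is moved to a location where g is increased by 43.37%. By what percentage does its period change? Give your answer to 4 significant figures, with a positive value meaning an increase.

T ∝ 1/√g, so T'/T = 1/√(1.4337) = 0.83516.
Percentage change in T = (0.83516 − 1) × 100% = -16.48%.

-16.48%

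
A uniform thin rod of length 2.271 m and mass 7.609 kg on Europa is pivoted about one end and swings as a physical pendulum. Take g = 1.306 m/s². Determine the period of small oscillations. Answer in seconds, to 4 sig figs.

6.765 s

For a physical pendulum T = 2π√(I/(mgd)), with d = 1.1355 m from pivot to centre of mass.
I_cm = mL²/12 = 7.609 × 2.271²/12 = 3.2702 kg·m²; I = I_cm + md² = 3.2702 + 7.609 × 1.1355² = 13.081 kg·m².
T = 2π√(13.081/(7.609 × 1.306 × 1.1355)) = 6.765 s.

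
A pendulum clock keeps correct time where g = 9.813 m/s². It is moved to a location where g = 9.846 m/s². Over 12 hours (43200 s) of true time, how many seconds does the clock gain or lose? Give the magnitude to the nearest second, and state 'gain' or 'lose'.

The clock's period scales as T ∝ 1/√g, so T'/T = √(9.813/9.846) = 0.998323.
In 43200 s of true time the clock registers 43200/0.998323 = 43272.6 s, so it gains 73 s.

gain 73 s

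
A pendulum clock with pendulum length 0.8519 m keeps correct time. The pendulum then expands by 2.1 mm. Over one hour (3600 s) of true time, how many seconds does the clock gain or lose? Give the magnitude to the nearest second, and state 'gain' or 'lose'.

lose 4 s

T ∝ √L, so T'/T = √(0.85400/0.8519) = 1.00123.
In 3600 s of true time the clock registers 3600/1.00123 = 3595.6 s, so it loses 4 s.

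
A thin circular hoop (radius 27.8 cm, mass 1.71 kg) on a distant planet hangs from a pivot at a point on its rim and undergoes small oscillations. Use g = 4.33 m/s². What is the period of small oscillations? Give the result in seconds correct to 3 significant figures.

I_cm = mr² = 0.1322 kg·m². The pivot is at distance d = 0.278 m from the centre of mass.
By the parallel-axis theorem, I = I_cm + md² = 0.1322 + 0.1322 = 0.2643 kg·m².
T = 2π√(I/(mgd)) = 2π√(0.2643/(1.71 × 4.33 × 0.278)) = 2.25 s.

2.25 s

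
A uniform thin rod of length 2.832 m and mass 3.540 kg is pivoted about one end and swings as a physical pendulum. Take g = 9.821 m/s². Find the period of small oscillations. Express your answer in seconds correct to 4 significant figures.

2.755 s

For a physical pendulum T = 2π√(I/(mgd)), with d = 1.4160 m from pivot to centre of mass.
I_cm = mL²/12 = 3.540 × 2.832²/12 = 2.3660 kg·m²; I = I_cm + md² = 2.3660 + 3.540 × 1.4160² = 9.4639 kg·m².
T = 2π√(9.4639/(3.540 × 9.821 × 1.4160)) = 2.755 s.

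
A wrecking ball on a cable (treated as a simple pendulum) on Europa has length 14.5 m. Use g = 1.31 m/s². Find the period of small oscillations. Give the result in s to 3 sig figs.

T = 2π√(L/g) = 2π√(14.5/1.31) = 2π × 3.327 = 20.9 s.

20.9 s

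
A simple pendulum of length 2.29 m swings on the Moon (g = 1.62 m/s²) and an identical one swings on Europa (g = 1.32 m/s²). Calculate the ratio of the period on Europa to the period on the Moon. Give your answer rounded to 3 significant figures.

T ∝ 1/√g, so T₂/T₁ = √(g₁/g₂) = √(1.62/1.32) = 1.11.

1.11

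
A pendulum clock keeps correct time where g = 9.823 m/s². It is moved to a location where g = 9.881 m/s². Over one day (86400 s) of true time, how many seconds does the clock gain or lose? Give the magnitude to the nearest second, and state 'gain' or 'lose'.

The clock's period scales as T ∝ 1/√g, so T'/T = √(9.823/9.881) = 0.997061.
In 86400 s of true time the clock registers 86400/0.997061 = 86654.7 s, so it gains 255 s.

gain 255 s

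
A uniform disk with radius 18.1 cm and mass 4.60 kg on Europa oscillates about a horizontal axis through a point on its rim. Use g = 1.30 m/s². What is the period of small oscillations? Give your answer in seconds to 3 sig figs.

I_cm = ½mr² = 0.07535 kg·m². The pivot is at distance d = 0.181 m from the centre of mass.
By the parallel-axis theorem, I = I_cm + md² = 0.07535 + 0.1507 = 0.2261 kg·m².
T = 2π√(I/(mgd)) = 2π√(0.2261/(4.60 × 1.30 × 0.181)) = 2.87 s.

2.87 s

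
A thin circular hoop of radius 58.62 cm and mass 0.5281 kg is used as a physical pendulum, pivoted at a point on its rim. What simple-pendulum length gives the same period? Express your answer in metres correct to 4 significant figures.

The equivalent simple-pendulum length is L_eq = I/(md), where I is about the pivot and d = 0.58620 m.
I_cm = mR² = 0.18147 kg·m², so I = I_cm + md² = 0.18147 + 0.18147 = 0.36294 kg·m².
L_eq = 0.36294/(0.5281 × 0.58620) = 1.172 m.

1.172 m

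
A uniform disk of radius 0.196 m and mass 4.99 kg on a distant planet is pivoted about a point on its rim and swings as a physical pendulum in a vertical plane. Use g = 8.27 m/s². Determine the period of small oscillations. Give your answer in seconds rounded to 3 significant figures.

1.18 s

I_cm = ½mr² = 0.09585 kg·m². The pivot is at distance d = 0.196 m from the centre of mass.
By the parallel-axis theorem, I = I_cm + md² = 0.09585 + 0.1917 = 0.2875 kg·m².
T = 2π√(I/(mgd)) = 2π√(0.2875/(4.99 × 8.27 × 0.196)) = 1.18 s.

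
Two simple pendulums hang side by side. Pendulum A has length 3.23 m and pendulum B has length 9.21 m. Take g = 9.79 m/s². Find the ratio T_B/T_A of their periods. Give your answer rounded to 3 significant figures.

T ∝ √L, so T_B/T_A = √(L_B/L_A) = √(9.21/3.23) = 1.69.

1.69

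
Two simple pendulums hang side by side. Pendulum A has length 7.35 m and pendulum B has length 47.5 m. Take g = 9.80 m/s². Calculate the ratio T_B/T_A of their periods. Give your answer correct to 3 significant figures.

2.54

T ∝ √L, so T_B/T_A = √(L_B/L_A) = √(47.5/7.35) = 2.54.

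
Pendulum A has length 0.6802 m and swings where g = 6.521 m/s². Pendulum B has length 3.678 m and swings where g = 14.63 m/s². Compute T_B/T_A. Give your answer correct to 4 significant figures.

1.552

T = 2π√(L/g), so T_B/T_A = √((L_B/g_B)/(L_A/g_A)) = √((3.678/14.63)/(0.6802/6.521)) = 1.552.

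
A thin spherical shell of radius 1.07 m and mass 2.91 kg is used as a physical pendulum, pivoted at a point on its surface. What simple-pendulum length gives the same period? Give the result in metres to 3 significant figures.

The equivalent simple-pendulum length is L_eq = I/(md), where I is about the pivot and d = 1.070 m.
I_cm = (2/3)mR² = 2.221 kg·m², so I = I_cm + md² = 2.221 + 3.332 = 5.553 kg·m².
L_eq = 5.553/(2.91 × 1.070) = 1.78 m.

1.78 m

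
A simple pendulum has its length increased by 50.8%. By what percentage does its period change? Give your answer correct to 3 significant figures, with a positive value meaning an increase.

T ∝ √L, so T'/T = √(1.508) = 1.228.
Percentage change in T = (1.228 − 1) × 100% = 22.8%.

22.8%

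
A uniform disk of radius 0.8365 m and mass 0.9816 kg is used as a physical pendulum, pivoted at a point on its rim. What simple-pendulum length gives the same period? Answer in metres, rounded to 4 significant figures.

1.255 m

The equivalent simple-pendulum length is L_eq = I/(md), where I is about the pivot and d = 0.83650 m.
I_cm = ½mR² = 0.34343 kg·m², so I = I_cm + md² = 0.34343 + 0.68686 = 1.0303 kg·m².
L_eq = 1.0303/(0.9816 × 0.83650) = 1.255 m.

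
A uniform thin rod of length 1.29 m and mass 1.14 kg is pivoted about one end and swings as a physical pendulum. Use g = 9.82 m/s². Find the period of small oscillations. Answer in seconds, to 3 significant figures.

1.86 s

For a physical pendulum T = 2π√(I/(mgd)), with d = 0.6450 m from pivot to centre of mass.
I_cm = mL²/12 = 1.14 × 1.29²/12 = 0.1581 kg·m²; I = I_cm + md² = 0.1581 + 1.14 × 0.6450² = 0.6324 kg·m².
T = 2π√(0.6324/(1.14 × 9.82 × 0.6450)) = 1.86 s.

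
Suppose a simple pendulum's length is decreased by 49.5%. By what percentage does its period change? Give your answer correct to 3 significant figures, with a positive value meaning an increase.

T ∝ √L, so T'/T = √(0.5050) = 0.7106.
Percentage change in T = (0.7106 − 1) × 100% = -28.9%.

-28.9%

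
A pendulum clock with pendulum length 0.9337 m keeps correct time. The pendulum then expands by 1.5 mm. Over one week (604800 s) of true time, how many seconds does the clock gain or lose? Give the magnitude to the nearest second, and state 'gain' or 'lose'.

lose 485 s

T ∝ √L, so T'/T = √(0.93520/0.9337) = 1.00080.
In 604800 s of true time the clock registers 604800/1.00080 = 604314.8 s, so it loses 485 s.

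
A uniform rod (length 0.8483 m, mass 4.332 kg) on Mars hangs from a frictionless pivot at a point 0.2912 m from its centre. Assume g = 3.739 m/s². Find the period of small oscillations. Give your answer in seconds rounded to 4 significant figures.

For a physical pendulum T = 2π√(I/(mgd)), with d = 0.29120 m from pivot to centre of mass.
I_cm = mL²/12 = 4.332 × 0.8483²/12 = 0.25978 kg·m²; I = I_cm + md² = 0.25978 + 4.332 × 0.29120² = 0.62712 kg·m².
T = 2π√(0.62712/(4.332 × 3.739 × 0.29120)) = 2.291 s.

2.291 s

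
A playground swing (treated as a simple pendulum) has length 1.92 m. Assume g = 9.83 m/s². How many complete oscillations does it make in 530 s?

T = 2π√(L/g) = 2π√(1.92/9.83) = 2.777 s.
Number of complete oscillations = ⌊530/2.777⌋ = ⌊190.9⌋ = 190.

190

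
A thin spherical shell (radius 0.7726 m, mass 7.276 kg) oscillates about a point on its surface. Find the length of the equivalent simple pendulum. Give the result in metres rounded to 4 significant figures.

1.288 m

The equivalent simple-pendulum length is L_eq = I/(md), where I is about the pivot and d = 0.77260 m.
I_cm = (2/3)mR² = 2.8954 kg·m², so I = I_cm + md² = 2.8954 + 4.3431 = 7.2385 kg·m².
L_eq = 7.2385/(7.276 × 0.77260) = 1.288 m.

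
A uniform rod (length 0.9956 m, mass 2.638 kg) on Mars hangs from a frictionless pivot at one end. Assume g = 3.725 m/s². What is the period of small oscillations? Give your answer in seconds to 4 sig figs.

For a physical pendulum T = 2π√(I/(mgd)), with d = 0.49780 m from pivot to centre of mass.
I_cm = mL²/12 = 2.638 × 0.9956²/12 = 0.21790 kg·m²; I = I_cm + md² = 0.21790 + 2.638 × 0.49780² = 0.87161 kg·m².
T = 2π√(0.87161/(2.638 × 3.725 × 0.49780)) = 2.652 s.

2.652 s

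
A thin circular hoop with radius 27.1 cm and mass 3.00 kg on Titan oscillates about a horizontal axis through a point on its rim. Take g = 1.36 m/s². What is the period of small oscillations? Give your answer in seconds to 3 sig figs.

3.97 s

I_cm = mr² = 0.2203 kg·m². The pivot is at distance d = 0.271 m from the centre of mass.
By the parallel-axis theorem, I = I_cm + md² = 0.2203 + 0.2203 = 0.4406 kg·m².
T = 2π√(I/(mgd)) = 2π√(0.4406/(3.00 × 1.36 × 0.271)) = 3.97 s.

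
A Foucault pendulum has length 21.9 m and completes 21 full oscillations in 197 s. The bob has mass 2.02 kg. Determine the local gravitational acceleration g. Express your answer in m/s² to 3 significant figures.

9.82 m/s²

T = 197/21 = 9.381 s.
From T = 2π√(L/g), g = 4π²L/T² = 4π² × 21.9/9.381² = 9.82 m/s².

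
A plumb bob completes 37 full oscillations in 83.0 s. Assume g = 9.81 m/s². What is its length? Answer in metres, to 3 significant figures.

1.25 m

T = 83.0/37 = 2.243 s.
From T = 2π√(L/g), L = gT²/(4π²) = 9.81 × 2.243²/(4π²) = 1.25 m.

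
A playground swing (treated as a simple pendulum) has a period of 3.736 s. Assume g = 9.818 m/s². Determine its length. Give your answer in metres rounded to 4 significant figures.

From T = 2π√(L/g), L = gT²/(4π²) = 9.818 × 3.7360²/(4π²) = 3.471 m.

3.471 m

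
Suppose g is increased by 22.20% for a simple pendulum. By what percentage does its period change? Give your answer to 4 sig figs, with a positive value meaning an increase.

-9.538%

T ∝ 1/√g, so T'/T = 1/√(1.2220) = 0.90462.
Percentage change in T = (0.90462 − 1) × 100% = -9.538%.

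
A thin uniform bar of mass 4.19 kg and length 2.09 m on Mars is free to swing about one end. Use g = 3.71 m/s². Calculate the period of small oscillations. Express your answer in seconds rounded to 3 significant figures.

For a physical pendulum T = 2π√(I/(mgd)), with d = 1.045 m from pivot to centre of mass.
I_cm = mL²/12 = 4.19 × 2.09²/12 = 1.525 kg·m²; I = I_cm + md² = 1.525 + 4.19 × 1.045² = 6.101 kg·m².
T = 2π√(6.101/(4.19 × 3.71 × 1.045)) = 3.85 s.

3.85 s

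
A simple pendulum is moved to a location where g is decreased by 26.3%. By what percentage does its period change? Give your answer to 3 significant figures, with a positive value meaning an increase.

16.5%

T ∝ 1/√g, so T'/T = 1/√(0.7370) = 1.165.
Percentage change in T = (1.165 − 1) × 100% = 16.5%.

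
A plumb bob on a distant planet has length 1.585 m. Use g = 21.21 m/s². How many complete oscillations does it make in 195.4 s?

T = 2π√(L/g) = 2π√(1.585/21.21) = 1.7176 s.
Number of complete oscillations = ⌊195.4/1.7176⌋ = ⌊113.76⌋ = 113.

113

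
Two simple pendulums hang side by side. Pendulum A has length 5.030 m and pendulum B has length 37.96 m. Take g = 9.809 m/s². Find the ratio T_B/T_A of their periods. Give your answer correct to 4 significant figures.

2.747

T ∝ √L, so T_B/T_A = √(L_B/L_A) = √(37.96/5.030) = 2.747.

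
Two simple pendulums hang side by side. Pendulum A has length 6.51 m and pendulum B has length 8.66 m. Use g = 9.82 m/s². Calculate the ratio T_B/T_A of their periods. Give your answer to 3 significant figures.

1.15

T ∝ √L, so T_B/T_A = √(L_B/L_A) = √(8.66/6.51) = 1.15.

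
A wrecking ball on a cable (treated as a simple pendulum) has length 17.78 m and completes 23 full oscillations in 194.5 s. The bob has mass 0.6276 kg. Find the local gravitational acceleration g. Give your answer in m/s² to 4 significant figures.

9.815 m/s²

T = 194.5/23 = 8.4565 s.
From T = 2π√(L/g), g = 4π²L/T² = 4π² × 17.78/8.4565² = 9.815 m/s².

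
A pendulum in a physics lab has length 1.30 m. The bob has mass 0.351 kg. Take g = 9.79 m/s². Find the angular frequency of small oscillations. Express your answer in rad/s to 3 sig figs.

2.74 rad/s

ω = √(g/L) = √(9.79/1.30) = 2.74 rad/s.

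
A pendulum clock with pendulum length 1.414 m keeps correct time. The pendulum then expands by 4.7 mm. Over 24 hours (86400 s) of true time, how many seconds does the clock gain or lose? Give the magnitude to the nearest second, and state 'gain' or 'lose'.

lose 143 s

T ∝ √L, so T'/T = √(1.41870/1.414) = 1.00166.
In 86400 s of true time the clock registers 86400/1.00166 = 86256.8 s, so it loses 143 s.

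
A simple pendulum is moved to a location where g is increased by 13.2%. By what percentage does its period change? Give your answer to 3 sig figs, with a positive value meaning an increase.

-6.01%

T ∝ 1/√g, so T'/T = 1/√(1.132) = 0.9399.
Percentage change in T = (0.9399 − 1) × 100% = -6.01%.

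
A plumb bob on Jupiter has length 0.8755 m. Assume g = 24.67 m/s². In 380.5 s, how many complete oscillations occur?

321

T = 2π√(L/g) = 2π√(0.8755/24.67) = 1.1837 s.
Number of complete oscillations = ⌊380.5/1.1837⌋ = ⌊321.46⌋ = 321.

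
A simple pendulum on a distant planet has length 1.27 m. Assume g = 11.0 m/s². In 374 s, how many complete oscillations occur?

T = 2π√(L/g) = 2π√(1.27/11.0) = 2.135 s.
Number of complete oscillations = ⌊374/2.135⌋ = ⌊175.2⌋ = 175.

175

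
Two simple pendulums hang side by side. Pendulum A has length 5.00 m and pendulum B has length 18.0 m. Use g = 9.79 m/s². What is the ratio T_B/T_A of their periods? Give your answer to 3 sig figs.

T ∝ √L, so T_B/T_A = √(L_B/L_A) = √(18.0/5.00) = 1.90.

1.90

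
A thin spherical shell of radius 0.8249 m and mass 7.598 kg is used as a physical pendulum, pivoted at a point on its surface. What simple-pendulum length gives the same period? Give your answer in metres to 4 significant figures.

The equivalent simple-pendulum length is L_eq = I/(md), where I is about the pivot and d = 0.82490 m.
I_cm = (2/3)mR² = 3.4468 kg·m², so I = I_cm + md² = 3.4468 + 5.1701 = 8.6169 kg·m².
L_eq = 8.6169/(7.598 × 0.82490) = 1.375 m.

1.375 m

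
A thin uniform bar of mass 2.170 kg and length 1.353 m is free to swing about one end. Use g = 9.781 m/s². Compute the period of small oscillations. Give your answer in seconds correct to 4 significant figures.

1.908 s

For a physical pendulum T = 2π√(I/(mgd)), with d = 0.67650 m from pivot to centre of mass.
I_cm = mL²/12 = 2.170 × 1.353²/12 = 0.33104 kg·m²; I = I_cm + md² = 0.33104 + 2.170 × 0.67650² = 1.3241 kg·m².
T = 2π√(1.3241/(2.170 × 9.781 × 0.67650)) = 1.908 s.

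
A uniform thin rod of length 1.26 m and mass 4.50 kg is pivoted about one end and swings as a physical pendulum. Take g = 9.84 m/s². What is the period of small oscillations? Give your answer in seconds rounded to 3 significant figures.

For a physical pendulum T = 2π√(I/(mgd)), with d = 0.6300 m from pivot to centre of mass.
I_cm = mL²/12 = 4.50 × 1.26²/12 = 0.5954 kg·m²; I = I_cm + md² = 0.5954 + 4.50 × 0.6300² = 2.381 kg·m².
T = 2π√(2.381/(4.50 × 9.84 × 0.6300)) = 1.84 s.

1.84 s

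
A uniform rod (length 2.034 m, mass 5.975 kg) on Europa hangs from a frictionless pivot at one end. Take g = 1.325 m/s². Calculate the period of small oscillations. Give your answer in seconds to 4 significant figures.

For a physical pendulum T = 2π√(I/(mgd)), with d = 1.0170 m from pivot to centre of mass.
I_cm = mL²/12 = 5.975 × 2.034²/12 = 2.0600 kg·m²; I = I_cm + md² = 2.0600 + 5.975 × 1.0170² = 8.2398 kg·m².
T = 2π√(8.2398/(5.975 × 1.325 × 1.0170)) = 6.356 s.

6.356 s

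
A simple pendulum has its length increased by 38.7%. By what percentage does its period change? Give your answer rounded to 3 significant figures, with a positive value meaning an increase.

T ∝ √L, so T'/T = √(1.387) = 1.178.
Percentage change in T = (1.178 − 1) × 100% = 17.8%.

17.8%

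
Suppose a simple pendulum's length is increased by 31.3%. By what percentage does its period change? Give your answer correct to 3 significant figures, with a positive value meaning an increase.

T ∝ √L, so T'/T = √(1.313) = 1.146.
Percentage change in T = (1.146 − 1) × 100% = 14.6%.

14.6%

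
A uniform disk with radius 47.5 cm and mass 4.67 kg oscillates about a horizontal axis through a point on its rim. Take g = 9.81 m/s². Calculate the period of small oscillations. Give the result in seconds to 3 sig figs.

I_cm = ½mr² = 0.5268 kg·m². The pivot is at distance d = 0.475 m from the centre of mass.
By the parallel-axis theorem, I = I_cm + md² = 0.5268 + 1.054 = 1.581 kg·m².
T = 2π√(I/(mgd)) = 2π√(1.581/(4.67 × 9.81 × 0.475)) = 1.69 s.

1.69 s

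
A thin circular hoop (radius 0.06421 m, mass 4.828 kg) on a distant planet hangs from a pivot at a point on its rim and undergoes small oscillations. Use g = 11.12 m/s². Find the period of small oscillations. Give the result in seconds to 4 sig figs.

I_cm = mr² = 0.019905 kg·m². The pivot is at distance d = 0.06421 m from the centre of mass.
By the parallel-axis theorem, I = I_cm + md² = 0.019905 + 0.019905 = 0.039811 kg·m².
T = 2π√(I/(mgd)) = 2π√(0.039811/(4.828 × 11.12 × 0.06421)) = 0.6752 s.

0.6752 s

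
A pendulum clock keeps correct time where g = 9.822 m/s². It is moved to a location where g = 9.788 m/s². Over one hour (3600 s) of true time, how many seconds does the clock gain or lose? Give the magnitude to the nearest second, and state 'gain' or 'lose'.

lose 6 s

The clock's period scales as T ∝ 1/√g, so T'/T = √(9.822/9.788) = 1.00174.
In 3600 s of true time the clock registers 3600/1.00174 = 3593.8 s, so it loses 6 s.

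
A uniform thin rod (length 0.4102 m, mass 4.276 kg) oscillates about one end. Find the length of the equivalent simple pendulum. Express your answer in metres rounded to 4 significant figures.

The equivalent simple-pendulum length is L_eq = I/(md), where I is about the pivot and d = 0.20510 m.
I_cm = (1/12)mL² = 0.059958 kg·m², so I = I_cm + md² = 0.059958 + 0.17987 = 0.23983 kg·m².
L_eq = 0.23983/(4.276 × 0.20510) = 0.2735 m.

0.2735 m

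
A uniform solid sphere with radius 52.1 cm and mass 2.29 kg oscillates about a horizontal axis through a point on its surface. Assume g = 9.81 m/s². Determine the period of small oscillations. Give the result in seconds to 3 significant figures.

1.71 s

I_cm = (2/5)mr² = 0.2486 kg·m². The pivot is at distance d = 0.521 m from the centre of mass.
By the parallel-axis theorem, I = I_cm + md² = 0.2486 + 0.6216 = 0.8702 kg·m².
T = 2π√(I/(mgd)) = 2π√(0.8702/(2.29 × 9.81 × 0.521)) = 1.71 s.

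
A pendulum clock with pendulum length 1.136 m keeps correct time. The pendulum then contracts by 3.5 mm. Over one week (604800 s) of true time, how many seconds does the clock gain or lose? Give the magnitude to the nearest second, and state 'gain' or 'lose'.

gain 934 s

T ∝ √L, so T'/T = √(1.13250/1.136) = 0.998458.
In 604800 s of true time the clock registers 604800/0.998458 = 605733.8 s, so it gains 934 s.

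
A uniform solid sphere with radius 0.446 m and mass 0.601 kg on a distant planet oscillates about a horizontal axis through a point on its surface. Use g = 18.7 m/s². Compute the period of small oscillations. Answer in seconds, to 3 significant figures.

1.15 s

I_cm = (2/5)mr² = 0.04782 kg·m². The pivot is at distance d = 0.446 m from the centre of mass.
By the parallel-axis theorem, I = I_cm + md² = 0.04782 + 0.1195 = 0.1674 kg·m².
T = 2π√(I/(mgd)) = 2π√(0.1674/(0.601 × 18.7 × 0.446)) = 1.15 s.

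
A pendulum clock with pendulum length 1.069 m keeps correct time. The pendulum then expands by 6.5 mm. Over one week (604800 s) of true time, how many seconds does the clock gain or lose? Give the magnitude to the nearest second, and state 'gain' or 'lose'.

lose 1830 s

T ∝ √L, so T'/T = √(1.07550/1.069) = 1.00304.
In 604800 s of true time the clock registers 604800/1.00304 = 602969.6 s, so it loses 1830 s.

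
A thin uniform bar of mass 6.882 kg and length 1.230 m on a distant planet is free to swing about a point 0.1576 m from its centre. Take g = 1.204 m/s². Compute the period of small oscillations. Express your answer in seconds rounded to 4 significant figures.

5.603 s

For a physical pendulum T = 2π√(I/(mgd)), with d = 0.15760 m from pivot to centre of mass.
I_cm = mL²/12 = 6.882 × 1.230²/12 = 0.86765 kg·m²; I = I_cm + md² = 0.86765 + 6.882 × 0.15760² = 1.0386 kg·m².
T = 2π√(1.0386/(6.882 × 1.204 × 0.15760)) = 5.603 s.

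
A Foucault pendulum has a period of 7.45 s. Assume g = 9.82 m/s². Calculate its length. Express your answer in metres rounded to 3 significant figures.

From T = 2π√(L/g), L = gT²/(4π²) = 9.82 × 7.450²/(4π²) = 13.8 m.

13.8 m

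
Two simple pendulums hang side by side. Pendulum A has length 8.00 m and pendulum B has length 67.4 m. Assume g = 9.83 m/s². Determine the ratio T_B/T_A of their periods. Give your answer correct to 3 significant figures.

2.90

T ∝ √L, so T_B/T_A = √(L_B/L_A) = √(67.4/8.00) = 2.90.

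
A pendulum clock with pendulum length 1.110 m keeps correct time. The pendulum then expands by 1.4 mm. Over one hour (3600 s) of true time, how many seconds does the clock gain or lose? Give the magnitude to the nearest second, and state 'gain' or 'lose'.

lose 2 s

T ∝ √L, so T'/T = √(1.11140/1.110) = 1.00063.
In 3600 s of true time the clock registers 3600/1.00063 = 3597.7 s, so it loses 2 s.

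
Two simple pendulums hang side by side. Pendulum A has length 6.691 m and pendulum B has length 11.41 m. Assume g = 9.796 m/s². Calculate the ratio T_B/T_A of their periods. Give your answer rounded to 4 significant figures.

T ∝ √L, so T_B/T_A = √(L_B/L_A) = √(11.41/6.691) = 1.306.

1.306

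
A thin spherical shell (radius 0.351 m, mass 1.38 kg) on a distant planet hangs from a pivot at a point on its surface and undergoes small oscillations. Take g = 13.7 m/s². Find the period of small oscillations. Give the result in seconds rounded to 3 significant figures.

I_cm = (2/3)mr² = 0.1133 kg·m². The pivot is at distance d = 0.351 m from the centre of mass.
By the parallel-axis theorem, I = I_cm + md² = 0.1133 + 0.1700 = 0.2834 kg·m².
T = 2π√(I/(mgd)) = 2π√(0.2834/(1.38 × 13.7 × 0.351)) = 1.30 s.

1.30 s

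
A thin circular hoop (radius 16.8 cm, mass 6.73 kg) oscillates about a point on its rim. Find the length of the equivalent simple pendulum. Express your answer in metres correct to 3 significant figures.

0.336 m

The equivalent simple-pendulum length is L_eq = I/(md), where I is about the pivot and d = 0.1680 m.
I_cm = mR² = 0.1899 kg·m², so I = I_cm + md² = 0.1899 + 0.1899 = 0.3799 kg·m².
L_eq = 0.3799/(6.73 × 0.1680) = 0.336 m.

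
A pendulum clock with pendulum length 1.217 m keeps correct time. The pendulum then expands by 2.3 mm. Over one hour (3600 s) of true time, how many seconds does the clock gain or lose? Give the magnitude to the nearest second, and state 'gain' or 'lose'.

lose 3 s

T ∝ √L, so T'/T = √(1.21930/1.217) = 1.00094.
In 3600 s of true time the clock registers 3600/1.00094 = 3596.6 s, so it loses 3 s.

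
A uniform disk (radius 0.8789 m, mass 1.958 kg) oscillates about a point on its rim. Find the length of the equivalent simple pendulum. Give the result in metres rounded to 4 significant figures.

The equivalent simple-pendulum length is L_eq = I/(md), where I is about the pivot and d = 0.87890 m.
I_cm = ½mR² = 0.75624 kg·m², so I = I_cm + md² = 0.75624 + 1.5125 = 2.2687 kg·m².
L_eq = 2.2687/(1.958 × 0.87890) = 1.318 m.

1.318 m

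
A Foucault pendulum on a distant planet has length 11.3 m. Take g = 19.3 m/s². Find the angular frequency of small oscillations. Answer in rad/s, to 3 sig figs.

1.31 rad/s

ω = √(g/L) = √(19.3/11.3) = 1.31 rad/s.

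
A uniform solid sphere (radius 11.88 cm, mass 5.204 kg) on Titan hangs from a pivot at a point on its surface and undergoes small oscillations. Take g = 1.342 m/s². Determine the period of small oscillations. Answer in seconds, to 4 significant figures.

I_cm = (2/5)mr² = 0.029379 kg·m². The pivot is at distance d = 0.1188 m from the centre of mass.
By the parallel-axis theorem, I = I_cm + md² = 0.029379 + 0.073446 = 0.10282 kg·m².
T = 2π√(I/(mgd)) = 2π√(0.10282/(5.204 × 1.342 × 0.1188)) = 2.212 s.

2.212 s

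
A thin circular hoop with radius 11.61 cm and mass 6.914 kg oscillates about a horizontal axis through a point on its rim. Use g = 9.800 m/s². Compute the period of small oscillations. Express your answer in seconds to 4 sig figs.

I_cm = mr² = 0.093195 kg·m². The pivot is at distance d = 0.1161 m from the centre of mass.
By the parallel-axis theorem, I = I_cm + md² = 0.093195 + 0.093195 = 0.18639 kg·m².
T = 2π√(I/(mgd)) = 2π√(0.18639/(6.914 × 9.800 × 0.1161)) = 0.9672 s.

0.9672 s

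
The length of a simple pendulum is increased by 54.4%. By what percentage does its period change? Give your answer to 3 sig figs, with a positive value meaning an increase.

T ∝ √L, so T'/T = √(1.544) = 1.243.
Percentage change in T = (1.243 − 1) × 100% = 24.3%.

24.3%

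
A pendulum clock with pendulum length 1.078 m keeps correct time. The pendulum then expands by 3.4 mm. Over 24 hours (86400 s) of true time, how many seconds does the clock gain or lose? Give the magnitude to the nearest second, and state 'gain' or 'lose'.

T ∝ √L, so T'/T = √(1.08140/1.078) = 1.00158.
In 86400 s of true time the clock registers 86400/1.00158 = 86264.1 s, so it loses 136 s.

lose 136 s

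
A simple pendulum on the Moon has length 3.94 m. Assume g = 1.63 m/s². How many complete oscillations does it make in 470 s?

T = 2π√(L/g) = 2π√(3.94/1.63) = 9.769 s.
Number of complete oscillations = ⌊470/9.769⌋ = ⌊48.11⌋ = 48.

48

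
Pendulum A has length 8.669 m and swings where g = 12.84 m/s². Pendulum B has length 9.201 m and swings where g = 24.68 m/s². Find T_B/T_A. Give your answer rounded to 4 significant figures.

T = 2π√(L/g), so T_B/T_A = √((L_B/g_B)/(L_A/g_A)) = √((9.201/24.68)/(8.669/12.84)) = 0.7431.

0.7431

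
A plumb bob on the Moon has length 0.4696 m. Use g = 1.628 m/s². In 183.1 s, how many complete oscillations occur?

54

T = 2π√(L/g) = 2π√(0.4696/1.628) = 3.3746 s.
Number of complete oscillations = ⌊183.1/3.3746⌋ = ⌊54.259⌋ = 54.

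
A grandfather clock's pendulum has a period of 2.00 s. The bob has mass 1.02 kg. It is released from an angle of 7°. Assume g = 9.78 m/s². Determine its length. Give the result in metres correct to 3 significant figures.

0.991 m

From T = 2π√(L/g), L = gT²/(4π²) = 9.78 × 2.000²/(4π²) = 0.991 m.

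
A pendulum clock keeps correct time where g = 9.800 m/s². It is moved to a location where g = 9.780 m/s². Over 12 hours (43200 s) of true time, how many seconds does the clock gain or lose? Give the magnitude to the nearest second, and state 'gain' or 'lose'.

lose 44 s

The clock's period scales as T ∝ 1/√g, so T'/T = √(9.800/9.780) = 1.00102.
In 43200 s of true time the clock registers 43200/1.00102 = 43155.9 s, so it loses 44 s.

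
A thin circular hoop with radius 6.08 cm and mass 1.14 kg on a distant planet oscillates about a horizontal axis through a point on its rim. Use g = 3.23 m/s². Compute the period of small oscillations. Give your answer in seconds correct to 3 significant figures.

I_cm = mr² = 0.004214 kg·m². The pivot is at distance d = 0.0608 m from the centre of mass.
By the parallel-axis theorem, I = I_cm + md² = 0.004214 + 0.004214 = 0.008428 kg·m².
T = 2π√(I/(mgd)) = 2π√(0.008428/(1.14 × 3.23 × 0.0608)) = 1.22 s.

1.22 s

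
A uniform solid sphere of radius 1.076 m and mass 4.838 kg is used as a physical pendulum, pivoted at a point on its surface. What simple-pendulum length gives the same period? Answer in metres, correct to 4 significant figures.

The equivalent simple-pendulum length is L_eq = I/(md), where I is about the pivot and d = 1.0760 m.
I_cm = (2/5)mR² = 2.2405 kg·m², so I = I_cm + md² = 2.2405 + 5.6013 = 7.8418 kg·m².
L_eq = 7.8418/(4.838 × 1.0760) = 1.506 m.

1.506 m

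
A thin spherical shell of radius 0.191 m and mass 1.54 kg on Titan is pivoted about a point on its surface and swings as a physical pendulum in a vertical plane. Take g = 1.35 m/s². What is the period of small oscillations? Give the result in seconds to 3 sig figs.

I_cm = (2/3)mr² = 0.03745 kg·m². The pivot is at distance d = 0.191 m from the centre of mass.
By the parallel-axis theorem, I = I_cm + md² = 0.03745 + 0.05618 = 0.09363 kg·m².
T = 2π√(I/(mgd)) = 2π√(0.09363/(1.54 × 1.35 × 0.191)) = 3.05 s.

3.05 s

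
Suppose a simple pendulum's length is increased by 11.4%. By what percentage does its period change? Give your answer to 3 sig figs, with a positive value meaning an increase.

T ∝ √L, so T'/T = √(1.114) = 1.055.
Percentage change in T = (1.055 − 1) × 100% = 5.55%.

5.55%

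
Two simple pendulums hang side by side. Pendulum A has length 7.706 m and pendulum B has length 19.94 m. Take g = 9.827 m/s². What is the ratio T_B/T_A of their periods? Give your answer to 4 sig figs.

T ∝ √L, so T_B/T_A = √(L_B/L_A) = √(19.94/7.706) = 1.609.

1.609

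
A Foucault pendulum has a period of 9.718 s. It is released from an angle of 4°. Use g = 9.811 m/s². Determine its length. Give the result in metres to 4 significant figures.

23.47 m

From T = 2π√(L/g), L = gT²/(4π²) = 9.811 × 9.7180²/(4π²) = 23.47 m.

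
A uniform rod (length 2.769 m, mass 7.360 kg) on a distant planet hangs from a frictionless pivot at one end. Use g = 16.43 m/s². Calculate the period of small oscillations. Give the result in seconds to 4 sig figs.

2.106 s

For a physical pendulum T = 2π√(I/(mgd)), with d = 1.3845 m from pivot to centre of mass.
I_cm = mL²/12 = 7.360 × 2.769²/12 = 4.7026 kg·m²; I = I_cm + md² = 4.7026 + 7.360 × 1.3845² = 18.811 kg·m².
T = 2π√(18.811/(7.360 × 16.43 × 1.3845)) = 2.106 s.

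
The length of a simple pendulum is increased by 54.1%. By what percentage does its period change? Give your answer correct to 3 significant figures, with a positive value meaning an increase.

T ∝ √L, so T'/T = √(1.541) = 1.241.
Percentage change in T = (1.241 − 1) × 100% = 24.1%.

24.1%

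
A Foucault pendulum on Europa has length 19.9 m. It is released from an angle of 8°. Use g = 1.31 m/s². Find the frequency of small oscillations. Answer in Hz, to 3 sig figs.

0.0408 Hz

T = 2π√(L/g) = 2π√(19.9/1.31) = 24.49 s, so f = 1/T = 0.0408 Hz.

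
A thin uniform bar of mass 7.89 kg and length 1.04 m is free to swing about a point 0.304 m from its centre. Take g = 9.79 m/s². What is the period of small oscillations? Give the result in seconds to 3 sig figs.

1.56 s

For a physical pendulum T = 2π√(I/(mgd)), with d = 0.3040 m from pivot to centre of mass.
I_cm = mL²/12 = 7.89 × 1.04²/12 = 0.7112 kg·m²; I = I_cm + md² = 0.7112 + 7.89 × 0.3040² = 1.440 kg·m².
T = 2π√(1.440/(7.89 × 9.79 × 0.3040)) = 1.56 s.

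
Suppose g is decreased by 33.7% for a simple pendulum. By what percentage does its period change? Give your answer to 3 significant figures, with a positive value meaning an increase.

22.8%

T ∝ 1/√g, so T'/T = 1/√(0.6630) = 1.228.
Percentage change in T = (1.228 − 1) × 100% = 22.8%.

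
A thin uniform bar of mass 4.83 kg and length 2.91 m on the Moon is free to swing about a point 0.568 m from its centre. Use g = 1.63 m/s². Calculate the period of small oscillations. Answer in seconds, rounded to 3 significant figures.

6.62 s

For a physical pendulum T = 2π√(I/(mgd)), with d = 0.5680 m from pivot to centre of mass.
I_cm = mL²/12 = 4.83 × 2.91²/12 = 3.408 kg·m²; I = I_cm + md² = 3.408 + 4.83 × 0.5680² = 4.967 kg·m².
T = 2π√(4.967/(4.83 × 1.63 × 0.5680)) = 6.62 s.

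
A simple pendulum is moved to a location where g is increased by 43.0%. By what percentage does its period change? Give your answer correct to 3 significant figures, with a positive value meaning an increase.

T ∝ 1/√g, so T'/T = 1/√(1.430) = 0.8362.
Percentage change in T = (0.8362 − 1) × 100% = -16.4%.

-16.4%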